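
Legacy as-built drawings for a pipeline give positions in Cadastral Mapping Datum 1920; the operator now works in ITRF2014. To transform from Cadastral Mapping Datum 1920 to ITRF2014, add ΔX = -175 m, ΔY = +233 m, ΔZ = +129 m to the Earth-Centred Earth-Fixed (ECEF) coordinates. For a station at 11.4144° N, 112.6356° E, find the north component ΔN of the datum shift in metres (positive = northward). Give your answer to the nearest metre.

At φ = 11.4144°, λ = 112.6356°: sin φ = 0.197904, cos φ = 0.980221, sin λ = 0.922971, cos λ = -0.384869.
ΔN = −sin φ cos λ·ΔX − sin φ sin λ·ΔY + cos φ·ΔZ = −(0.197904)(-0.384869)(-175) − (0.197904)(0.922971)(233) + (0.980221)(129) = 70.56 m.

ΔN = 71 m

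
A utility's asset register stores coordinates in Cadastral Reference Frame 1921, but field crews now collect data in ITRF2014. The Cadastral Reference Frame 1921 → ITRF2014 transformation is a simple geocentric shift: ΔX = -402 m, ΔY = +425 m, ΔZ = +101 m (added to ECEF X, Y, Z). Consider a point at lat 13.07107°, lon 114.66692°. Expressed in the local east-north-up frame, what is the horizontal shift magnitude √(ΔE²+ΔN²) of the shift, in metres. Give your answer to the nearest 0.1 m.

The local east axis at (φ, λ) is (−sin λ, cos λ, 0), so ΔE = −sin(114.66692°)·(-402) + cos(114.66692°)·425 = 187.95 m.
The local north axis is (−sin φ cos λ, −sin φ sin λ, cos φ), giving ΔN = -37.943 − 87.347 + 98.383 = -26.91 m.
Horizontal magnitude = √(ΔE² + ΔN²) = √(187.95² + (-26.91)²) = 189.86 m.

189.9 m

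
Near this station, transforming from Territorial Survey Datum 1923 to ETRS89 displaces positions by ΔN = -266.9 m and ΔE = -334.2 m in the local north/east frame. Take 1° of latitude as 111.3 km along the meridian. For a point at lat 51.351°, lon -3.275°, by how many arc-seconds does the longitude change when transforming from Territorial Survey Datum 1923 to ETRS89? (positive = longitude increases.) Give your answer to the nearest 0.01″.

At latitude 51.351°, cos φ = 0.624548.
1° of longitude at this latitude = 111.3 × cos φ = 69.51 km, so Δλ = -334.2 / 69512.2 = -0.0048078° = -17.308″.

Δλ = -17.31″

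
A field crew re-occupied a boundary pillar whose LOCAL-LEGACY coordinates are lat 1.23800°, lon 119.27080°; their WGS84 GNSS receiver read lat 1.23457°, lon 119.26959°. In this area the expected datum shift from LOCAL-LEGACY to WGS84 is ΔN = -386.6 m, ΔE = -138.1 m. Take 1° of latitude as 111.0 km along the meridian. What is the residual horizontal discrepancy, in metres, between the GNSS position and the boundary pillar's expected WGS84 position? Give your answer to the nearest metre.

7 m

Observed coordinate differences: Δφ = -0.00343°, Δλ = -0.00121°.
Converting to metres (1° lat = 111000 m, cos φ = 0.999767): observed ΔN = -380.7 m, observed ΔE = -134.3 m.
Subtracting the expected shift leaves a residual of -380.7 − (-386.6) = 5.9 m north and -134.3 − (-138.1) = 3.8 m east.
Residual distance = √(5.9² + 3.8²) = 7.0 m.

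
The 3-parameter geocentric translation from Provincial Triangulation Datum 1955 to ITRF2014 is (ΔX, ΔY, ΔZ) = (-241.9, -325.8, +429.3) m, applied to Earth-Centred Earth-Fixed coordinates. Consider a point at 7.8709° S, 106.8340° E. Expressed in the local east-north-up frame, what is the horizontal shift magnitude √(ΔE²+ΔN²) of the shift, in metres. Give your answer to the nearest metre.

At φ = -7.8709°, λ = 106.8340°: sin φ = -0.136941, cos φ = 0.990579, sin λ = 0.957148, cos λ = -0.289600.
ΔE = −sin λ·ΔX + cos λ·ΔY = −(0.957148)·(-241.9) + (-0.289600)·(-325.8) = 325.89 m.
ΔN = −sin φ cos λ·ΔX − sin φ sin λ·ΔY + cos φ·ΔZ = −(-0.136941)(-0.289600)(-241.9) − (-0.136941)(0.957148)(-325.8) + (0.990579)(429.3) = 392.15 m.
Horizontal magnitude = √(ΔE² + ΔN²) = √(325.89² + 392.15²) = 509.88 m.

510 m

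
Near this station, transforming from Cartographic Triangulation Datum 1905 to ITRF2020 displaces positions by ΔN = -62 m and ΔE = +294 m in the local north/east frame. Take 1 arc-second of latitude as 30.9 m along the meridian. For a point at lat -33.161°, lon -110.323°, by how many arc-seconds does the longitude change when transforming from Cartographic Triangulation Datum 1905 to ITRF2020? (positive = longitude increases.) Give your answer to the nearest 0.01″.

At latitude -33.161°, cos φ = 0.837137.
1″ of longitude at this latitude = 30.90 × cos φ = 25.8675 m, so Δλ = 294.0 / 25.8675 = 11.366″.

Δλ = 11.37″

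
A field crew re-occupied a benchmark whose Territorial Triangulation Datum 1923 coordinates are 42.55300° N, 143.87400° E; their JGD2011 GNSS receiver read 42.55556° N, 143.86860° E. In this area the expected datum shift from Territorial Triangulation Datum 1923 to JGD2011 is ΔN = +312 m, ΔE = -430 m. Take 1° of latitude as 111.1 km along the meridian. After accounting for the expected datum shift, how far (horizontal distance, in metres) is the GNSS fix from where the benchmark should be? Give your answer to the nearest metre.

30 m

Observed coordinate differences: Δφ = +0.00256°, Δλ = -0.00540°.
Converting to metres (1° lat = 111100 m, cos φ = 0.736652): observed ΔN = 284.4 m, observed ΔE = -441.9 m.
Subtracting the expected shift leaves a residual of 284.4 − (312) = -27.6 m north and -441.9 − (-430) = -11.9 m east.
Residual distance = √((-27.6)² + (-11.9)²) = 30.1 m.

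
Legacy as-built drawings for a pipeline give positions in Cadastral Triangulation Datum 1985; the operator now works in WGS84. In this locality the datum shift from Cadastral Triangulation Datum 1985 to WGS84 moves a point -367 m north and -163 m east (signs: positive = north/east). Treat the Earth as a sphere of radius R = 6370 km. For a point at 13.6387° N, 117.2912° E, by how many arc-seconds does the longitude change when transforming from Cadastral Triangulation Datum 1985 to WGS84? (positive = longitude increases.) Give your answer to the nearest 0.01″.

Δλ = -5.43″

At latitude 13.6387°, cos φ = 0.971802.
One radian of longitude at latitude φ spans R cos φ, so Δλ = ΔE / (R cos φ) = -163.0 / (6370000 × 0.971802) = -2.6331e-05 rad = -5.431″.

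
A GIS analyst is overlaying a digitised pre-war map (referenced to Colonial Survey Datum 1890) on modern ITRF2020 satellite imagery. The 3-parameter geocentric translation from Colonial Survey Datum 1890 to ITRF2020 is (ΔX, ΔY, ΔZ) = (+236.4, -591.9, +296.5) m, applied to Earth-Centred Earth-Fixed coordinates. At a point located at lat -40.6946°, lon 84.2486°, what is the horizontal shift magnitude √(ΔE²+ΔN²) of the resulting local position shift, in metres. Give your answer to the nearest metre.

328 m

The local east axis at (φ, λ) is (−sin λ, cos λ, 0), so ΔE = −sin(84.2486°)·236.4 + cos(84.2486°)·(-591.9) = -294.53 m.
The local north axis is (−sin φ cos λ, −sin φ sin λ, cos φ), giving ΔN = 15.447 − 383.992 + 224.805 = -143.74 m.
Horizontal magnitude = √(ΔE² + ΔN²) = √((-294.53)² + (-143.74)²) = 327.73 m.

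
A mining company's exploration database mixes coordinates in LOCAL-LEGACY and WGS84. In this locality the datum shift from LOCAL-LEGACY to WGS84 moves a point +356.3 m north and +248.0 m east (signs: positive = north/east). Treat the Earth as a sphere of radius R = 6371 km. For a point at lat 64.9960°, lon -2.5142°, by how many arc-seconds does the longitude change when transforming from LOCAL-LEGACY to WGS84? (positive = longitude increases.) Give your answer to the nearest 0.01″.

At latitude 64.9960°, cos φ = 0.422682.
One radian of longitude at latitude φ spans R cos φ, so Δλ = ΔE / (R cos φ) = 248.0 / (6371000 × 0.422682) = 9.2094e-05 rad = 18.996″.

Δλ = 19.00″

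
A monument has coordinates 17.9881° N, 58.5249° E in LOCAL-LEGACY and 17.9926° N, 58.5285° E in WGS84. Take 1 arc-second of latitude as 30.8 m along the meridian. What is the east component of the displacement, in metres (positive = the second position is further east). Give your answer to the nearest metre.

ΔE = 380 m

Δφ = 17.9926° − 17.9881° = +0.0045°; Δλ = 58.5285° − 58.5249° = +0.0036°.
1° of latitude = 3600 × 30.80 = 110880 m.
ΔN = Δφ × 110880 = 499.0 m; ΔE = Δλ × 110880 × cos(17.9881°) = +0.0036 × 110880 × 0.951121 = 379.7 m.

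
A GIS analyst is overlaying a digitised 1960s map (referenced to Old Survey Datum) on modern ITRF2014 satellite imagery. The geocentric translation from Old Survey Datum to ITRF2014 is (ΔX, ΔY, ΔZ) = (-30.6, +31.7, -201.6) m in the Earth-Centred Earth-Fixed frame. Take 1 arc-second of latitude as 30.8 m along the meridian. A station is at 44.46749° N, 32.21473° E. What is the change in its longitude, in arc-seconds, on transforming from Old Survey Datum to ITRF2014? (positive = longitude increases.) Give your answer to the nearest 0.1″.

Δλ = 2.0″

sin φ = 0.700504, cos φ = 0.713648, sin λ = 0.533094, cos λ = 0.846056.
East component: ΔE = −sin λ·ΔX + cos λ·ΔY = −(0.533094)(-30.6) + (0.846056)(31.7) = 43.13 m.
1° of latitude spans 3600 × 30.80 = 110880 m; at latitude φ, 1° of longitude spans that × cos φ = 79129.3 m, so Δλ = 43.13 / 79129.3 × 3600 = 1.962″.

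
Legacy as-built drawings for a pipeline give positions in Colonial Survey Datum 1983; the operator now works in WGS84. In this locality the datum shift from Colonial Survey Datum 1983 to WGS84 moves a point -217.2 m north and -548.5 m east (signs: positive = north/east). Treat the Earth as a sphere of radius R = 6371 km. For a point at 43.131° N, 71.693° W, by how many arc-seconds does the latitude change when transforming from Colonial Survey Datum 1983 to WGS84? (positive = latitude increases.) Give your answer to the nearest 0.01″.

On a sphere of radius R, 1 rad of latitude = R, so Δφ = ΔN / R = -217.2 / 6371000 = -3.4092e-05 rad = -7.032″.

Δφ = -7.03″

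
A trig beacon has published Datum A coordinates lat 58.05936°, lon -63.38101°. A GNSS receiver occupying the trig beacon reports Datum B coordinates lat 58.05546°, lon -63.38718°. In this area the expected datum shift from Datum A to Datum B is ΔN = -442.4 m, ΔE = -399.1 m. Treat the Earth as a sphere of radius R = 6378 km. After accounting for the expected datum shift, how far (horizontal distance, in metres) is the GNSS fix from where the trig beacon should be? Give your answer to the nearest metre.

Observed coordinate differences: Δφ = -0.00390°, Δλ = -0.00617°.
Converting to metres (1° lat = 111317 m, cos φ = 0.529040): observed ΔN = -434.1 m, observed ΔE = -363.4 m.
Subtracting the expected shift leaves a residual of -434.1 − (-442.4) = 8.3 m north and -363.4 − (-399.1) = 35.7 m east.
Residual distance = √(8.3² + 35.7²) = 36.7 m.

37 m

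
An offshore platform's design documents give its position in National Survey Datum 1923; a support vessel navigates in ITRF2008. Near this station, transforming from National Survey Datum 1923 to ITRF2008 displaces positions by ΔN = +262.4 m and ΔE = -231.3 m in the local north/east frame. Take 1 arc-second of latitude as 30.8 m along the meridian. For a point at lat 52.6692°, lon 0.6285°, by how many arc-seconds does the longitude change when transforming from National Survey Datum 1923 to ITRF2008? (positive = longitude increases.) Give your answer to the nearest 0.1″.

At latitude 52.6692°, cos φ = 0.606416.
1″ of longitude at this latitude = 30.80 × cos φ = 18.6776 m, so Δλ = -231.3 / 18.6776 = -12.384″.

Δλ = -12.4″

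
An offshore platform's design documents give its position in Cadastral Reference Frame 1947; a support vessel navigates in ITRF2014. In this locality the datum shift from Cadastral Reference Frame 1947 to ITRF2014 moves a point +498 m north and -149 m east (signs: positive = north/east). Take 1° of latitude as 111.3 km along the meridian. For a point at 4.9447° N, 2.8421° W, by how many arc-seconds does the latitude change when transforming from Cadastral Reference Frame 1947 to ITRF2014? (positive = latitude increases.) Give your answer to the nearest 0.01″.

Δφ = 16.11″

1° of latitude = 111.3 km, so Δφ = 498.0 / 111300 = 0.0044744° = 16.108″.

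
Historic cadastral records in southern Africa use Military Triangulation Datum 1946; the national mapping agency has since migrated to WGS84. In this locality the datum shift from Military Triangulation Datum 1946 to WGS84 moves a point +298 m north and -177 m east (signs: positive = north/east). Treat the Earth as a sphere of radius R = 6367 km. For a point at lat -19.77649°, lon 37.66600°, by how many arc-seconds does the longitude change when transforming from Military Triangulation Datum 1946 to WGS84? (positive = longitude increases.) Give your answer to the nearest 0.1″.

Δλ = -6.1″

At latitude -19.77649°, cos φ = 0.941020.
One radian of longitude at latitude φ spans R cos φ, so Δλ = ΔE / (R cos φ) = -177.0 / (6367000 × 0.941020) = -2.9542e-05 rad = -6.093″.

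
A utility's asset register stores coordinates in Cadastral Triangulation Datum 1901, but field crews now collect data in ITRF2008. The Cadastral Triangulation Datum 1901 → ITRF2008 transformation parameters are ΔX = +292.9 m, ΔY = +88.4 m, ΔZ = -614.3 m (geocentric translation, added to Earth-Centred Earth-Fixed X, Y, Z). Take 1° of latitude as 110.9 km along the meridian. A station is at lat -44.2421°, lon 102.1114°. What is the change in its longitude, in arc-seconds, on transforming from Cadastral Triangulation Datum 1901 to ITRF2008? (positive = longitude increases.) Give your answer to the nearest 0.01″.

Δλ = -13.82″

sin φ = -0.697692, cos φ = 0.716398, sin λ = 0.977742, cos λ = -0.209813.
East component: ΔE = −sin λ·ΔX + cos λ·ΔY = −(0.977742)(292.9) + (-0.209813)(88.4) = -304.93 m.
1° of latitude spans 110900 m; at latitude φ, 1° of longitude spans that × cos φ = 79448.6 m, so Δλ = -304.93 / 79448.6 × 3600 = -13.817″.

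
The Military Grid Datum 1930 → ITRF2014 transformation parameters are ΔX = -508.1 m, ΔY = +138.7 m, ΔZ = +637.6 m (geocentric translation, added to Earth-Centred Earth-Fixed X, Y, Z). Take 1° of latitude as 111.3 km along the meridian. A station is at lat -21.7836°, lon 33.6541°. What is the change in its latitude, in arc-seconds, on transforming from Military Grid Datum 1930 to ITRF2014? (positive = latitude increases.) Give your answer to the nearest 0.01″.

Δφ = 15.00″

sin φ = -0.371102, cos φ = 0.928592, sin λ = 0.554178, cos λ = 0.832398.
North component: ΔN = −sin φ cos λ·ΔX − sin φ sin λ·ΔY + cos φ·ΔZ = −(-0.371102)(0.832398)(-508.1) − (-0.371102)(0.554178)(138.7) + (0.928592)(637.6) = 463.64 m.
1° of latitude spans 111300 m, so Δφ = 463.64 / 111300 × 3600 = 14.996″.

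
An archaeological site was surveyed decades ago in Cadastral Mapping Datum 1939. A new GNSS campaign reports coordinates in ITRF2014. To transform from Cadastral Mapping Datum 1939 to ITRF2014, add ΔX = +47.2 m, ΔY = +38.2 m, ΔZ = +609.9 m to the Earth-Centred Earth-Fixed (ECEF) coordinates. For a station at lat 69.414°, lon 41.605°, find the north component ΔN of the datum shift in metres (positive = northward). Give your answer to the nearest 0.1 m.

ΔN = 157.7 m

The local north axis is (−sin φ cos λ, −sin φ sin λ, cos φ), giving ΔN = -33.040 − 23.745 + 214.449 = 157.66 m.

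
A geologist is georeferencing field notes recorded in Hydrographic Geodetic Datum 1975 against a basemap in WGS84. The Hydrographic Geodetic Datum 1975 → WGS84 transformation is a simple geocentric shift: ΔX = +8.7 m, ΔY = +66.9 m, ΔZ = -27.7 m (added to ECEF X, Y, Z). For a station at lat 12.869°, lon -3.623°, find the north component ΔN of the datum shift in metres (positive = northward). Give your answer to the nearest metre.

ΔN = -28 m

The local north axis is (−sin φ cos λ, −sin φ sin λ, cos φ), giving ΔN = -1.934 + 0.942 − 27.004 = -28.00 m.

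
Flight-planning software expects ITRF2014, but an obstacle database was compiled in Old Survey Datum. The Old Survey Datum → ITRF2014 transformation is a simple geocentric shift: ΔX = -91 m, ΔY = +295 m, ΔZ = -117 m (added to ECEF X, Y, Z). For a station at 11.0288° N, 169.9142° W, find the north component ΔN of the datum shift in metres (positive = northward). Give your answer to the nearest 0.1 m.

ΔN = -122.1 m

The local north axis is (−sin φ cos λ, −sin φ sin λ, cos φ), giving ΔN = -17.139 + 9.883 − 114.839 = -122.10 m.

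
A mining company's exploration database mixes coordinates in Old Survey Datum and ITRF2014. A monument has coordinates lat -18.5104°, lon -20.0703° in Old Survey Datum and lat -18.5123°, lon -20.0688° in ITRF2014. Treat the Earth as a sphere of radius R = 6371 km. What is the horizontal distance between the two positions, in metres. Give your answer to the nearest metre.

264 m

Δφ = -18.5123° − -18.5104° = -0.0019°; Δλ = -20.0688° − -20.0703° = +0.0015°.
1° along a meridian = πR/180 = 111195 m.
ΔN = Δφ × 111195 = -211.3 m; ΔE = Δλ × 111195 × cos(-18.5104°) = +0.0015 × 111195 × 0.948266 = 158.2 m.
Distance = √(ΔE² + ΔN²) = √(158.2² + (-211.3)²) = 263.9 m.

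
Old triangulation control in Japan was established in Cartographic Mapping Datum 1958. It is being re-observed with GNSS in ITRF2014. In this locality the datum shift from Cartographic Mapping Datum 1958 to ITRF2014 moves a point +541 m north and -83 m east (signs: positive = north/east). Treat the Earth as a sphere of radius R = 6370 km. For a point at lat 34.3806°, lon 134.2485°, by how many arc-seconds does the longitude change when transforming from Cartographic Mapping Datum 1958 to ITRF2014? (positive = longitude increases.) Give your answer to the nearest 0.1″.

Δλ = -3.3″

At latitude 34.3806°, cos φ = 0.825305.
One radian of longitude at latitude φ spans R cos φ, so Δλ = ΔE / (R cos φ) = -83.0 / (6370000 × 0.825305) = -1.5788e-05 rad = -3.256″.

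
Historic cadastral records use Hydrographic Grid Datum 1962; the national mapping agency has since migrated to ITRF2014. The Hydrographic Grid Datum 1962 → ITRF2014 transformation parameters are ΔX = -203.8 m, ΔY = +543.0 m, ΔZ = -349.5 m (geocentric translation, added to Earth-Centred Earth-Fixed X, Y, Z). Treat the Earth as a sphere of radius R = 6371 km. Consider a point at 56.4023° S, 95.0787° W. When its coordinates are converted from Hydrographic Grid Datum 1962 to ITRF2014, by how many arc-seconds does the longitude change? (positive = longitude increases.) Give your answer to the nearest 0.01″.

Δλ = -14.69″

sin φ = -0.832943, cos φ = 0.553358, sin λ = -0.996074, cos λ = -0.088524.
East component: ΔE = −sin λ·ΔX + cos λ·ΔY = −(-0.996074)(-203.8) + (-0.088524)(543.0) = -251.07 m.
1° of latitude spans πR/180 = 111195 m; at latitude φ, 1° of longitude spans that × cos φ = 61530.6 m, so Δλ = -251.07 / 61530.6 × 3600 = -14.689″.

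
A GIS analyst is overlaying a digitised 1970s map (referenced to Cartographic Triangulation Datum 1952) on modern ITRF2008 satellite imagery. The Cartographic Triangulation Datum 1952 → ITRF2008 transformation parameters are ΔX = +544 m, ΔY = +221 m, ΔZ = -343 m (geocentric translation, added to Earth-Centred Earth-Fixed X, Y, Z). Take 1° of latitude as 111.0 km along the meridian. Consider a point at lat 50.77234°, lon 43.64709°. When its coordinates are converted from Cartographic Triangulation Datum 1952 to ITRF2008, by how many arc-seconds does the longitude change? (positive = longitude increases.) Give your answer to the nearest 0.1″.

sin φ = 0.774639, cos φ = 0.632403, sin λ = 0.690214, cos λ = 0.723605.
East component: ΔE = −sin λ·ΔX + cos λ·ΔY = −(0.690214)(544) + (0.723605)(221) = -215.56 m.
1° of latitude spans 111000 m; at latitude φ, 1° of longitude spans that × cos φ = 70196.8 m, so Δλ = -215.56 / 70196.8 × 3600 = -11.055″.

Δλ = -11.1″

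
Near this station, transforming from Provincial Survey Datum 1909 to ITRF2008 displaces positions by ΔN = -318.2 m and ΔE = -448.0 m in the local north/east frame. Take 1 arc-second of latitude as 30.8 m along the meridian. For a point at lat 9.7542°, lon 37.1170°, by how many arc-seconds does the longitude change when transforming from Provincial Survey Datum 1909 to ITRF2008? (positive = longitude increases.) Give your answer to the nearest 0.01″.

At latitude 9.7542°, cos φ = 0.985544.
1″ of longitude at this latitude = 30.80 × cos φ = 30.3547 m, so Δλ = -448.0 / 30.3547 = -14.759″.

Δλ = -14.76″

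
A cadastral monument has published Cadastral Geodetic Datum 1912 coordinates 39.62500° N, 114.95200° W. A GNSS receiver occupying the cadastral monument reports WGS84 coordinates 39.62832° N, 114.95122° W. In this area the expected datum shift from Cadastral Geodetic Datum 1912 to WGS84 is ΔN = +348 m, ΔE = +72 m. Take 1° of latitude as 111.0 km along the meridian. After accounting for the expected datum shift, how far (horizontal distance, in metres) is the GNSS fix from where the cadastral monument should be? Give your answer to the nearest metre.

Observed coordinate differences: Δφ = +0.00332°, Δλ = +0.00078°.
Converting to metres (1° lat = 111000 m, cos φ = 0.770235): observed ΔN = 368.5 m, observed ΔE = 66.7 m.
Subtracting the expected shift leaves a residual of 368.5 − (348) = 20.5 m north and 66.7 − (72) = -5.3 m east.
Residual distance = √(20.5² + (-5.3)²) = 21.2 m.

21 m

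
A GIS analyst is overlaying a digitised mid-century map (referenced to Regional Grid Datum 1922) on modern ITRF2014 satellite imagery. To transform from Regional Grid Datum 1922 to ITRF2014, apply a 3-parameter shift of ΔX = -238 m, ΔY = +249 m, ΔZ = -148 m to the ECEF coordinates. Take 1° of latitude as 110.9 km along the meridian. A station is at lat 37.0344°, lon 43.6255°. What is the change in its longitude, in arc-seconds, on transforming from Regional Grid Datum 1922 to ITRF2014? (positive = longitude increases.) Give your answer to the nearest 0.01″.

Δλ = 14.01″

sin φ = 0.602294, cos φ = 0.798274, sin λ = 0.689942, cos λ = 0.723865.
East component: ΔE = −sin λ·ΔX + cos λ·ΔY = −(0.689942)(-238) + (0.723865)(249) = 344.45 m.
1° of latitude spans 110900 m; at latitude φ, 1° of longitude spans that × cos φ = 88528.6 m, so Δλ = 344.45 / 88528.6 × 3600 = 14.007″.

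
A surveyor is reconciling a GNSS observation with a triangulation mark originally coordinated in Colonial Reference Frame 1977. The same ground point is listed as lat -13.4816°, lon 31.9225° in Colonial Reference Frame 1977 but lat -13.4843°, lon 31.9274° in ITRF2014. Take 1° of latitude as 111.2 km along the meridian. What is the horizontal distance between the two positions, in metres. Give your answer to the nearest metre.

Δφ = -13.4843° − -13.4816° = -0.0027°; Δλ = 31.9274° − 31.9225° = +0.0049°.
ΔN = Δφ × 111200 = -300.2 m; ΔE = Δλ × 111200 × cos(-13.4816°) = +0.0049 × 111200 × 0.972445 = 529.9 m.
Distance = √(ΔE² + ΔN²) = √(529.9² + (-300.2)²) = 609.0 m.

609 m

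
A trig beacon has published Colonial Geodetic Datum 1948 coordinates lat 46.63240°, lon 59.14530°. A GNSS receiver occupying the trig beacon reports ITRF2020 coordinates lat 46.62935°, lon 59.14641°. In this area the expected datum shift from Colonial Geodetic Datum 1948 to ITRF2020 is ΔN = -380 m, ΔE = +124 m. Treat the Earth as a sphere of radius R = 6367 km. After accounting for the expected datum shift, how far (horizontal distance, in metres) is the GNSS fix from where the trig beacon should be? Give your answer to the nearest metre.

57 m

Observed coordinate differences: Δφ = -0.00305°, Δλ = +0.00111°.
Converting to metres (1° lat = 111125 m, cos φ = 0.686677): observed ΔN = -338.9 m, observed ΔE = 84.7 m.
Subtracting the expected shift leaves a residual of -338.9 − (-380) = 41.1 m north and 84.7 − (124) = -39.3 m east.
Residual distance = √(41.1² + (-39.3)²) = 56.8 m.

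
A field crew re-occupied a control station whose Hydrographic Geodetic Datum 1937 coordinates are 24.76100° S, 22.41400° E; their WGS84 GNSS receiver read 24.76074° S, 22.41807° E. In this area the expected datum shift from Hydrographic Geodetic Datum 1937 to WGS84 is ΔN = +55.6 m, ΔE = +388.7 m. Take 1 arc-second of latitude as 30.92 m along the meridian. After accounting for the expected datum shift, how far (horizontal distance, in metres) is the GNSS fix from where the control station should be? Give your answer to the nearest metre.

35 m

Observed coordinate differences: Δφ = +0.00026°, Δλ = +0.00407°.
Converting to metres (1° lat = 111312 m, cos φ = 0.908063): observed ΔN = 28.9 m, observed ΔE = 411.4 m.
Subtracting the expected shift leaves a residual of 28.9 − (55.6) = -26.7 m north and 411.4 − (388.7) = 22.7 m east.
Residual distance = √((-26.7)² + 22.7²) = 35.0 m.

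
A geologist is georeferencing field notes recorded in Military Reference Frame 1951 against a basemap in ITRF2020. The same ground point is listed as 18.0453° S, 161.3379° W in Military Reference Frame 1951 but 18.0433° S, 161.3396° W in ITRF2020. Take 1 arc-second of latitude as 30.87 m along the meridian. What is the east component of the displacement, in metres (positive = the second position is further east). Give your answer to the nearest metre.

ΔE = -180 m

Δφ = -18.0433° − -18.0453° = +0.0020°; Δλ = -161.3396° − -161.3379° = -0.0017°.
1° of latitude = 3600 × 30.87 = 111132 m.
ΔN = Δφ × 111132 = 222.3 m; ΔE = Δλ × 111132 × cos(-18.0453°) = -0.0017 × 111132 × 0.950812 = -179.6 m.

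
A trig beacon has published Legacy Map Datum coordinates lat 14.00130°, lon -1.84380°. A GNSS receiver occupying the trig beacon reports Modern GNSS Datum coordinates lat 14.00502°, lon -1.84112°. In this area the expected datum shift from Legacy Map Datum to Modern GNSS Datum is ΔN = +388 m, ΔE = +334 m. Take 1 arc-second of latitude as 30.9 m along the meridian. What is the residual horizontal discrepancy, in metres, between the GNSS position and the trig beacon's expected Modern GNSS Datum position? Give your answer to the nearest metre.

52 m

Observed coordinate differences: Δφ = +0.00372°, Δλ = +0.00268°.
Converting to metres (1° lat = 111240 m, cos φ = 0.970290): observed ΔN = 413.8 m, observed ΔE = 289.3 m.
Subtracting the expected shift leaves a residual of 413.8 − (388) = 25.8 m north and 289.3 − (334) = -44.7 m east.
Residual distance = √(25.8² + (-44.7)²) = 51.6 m.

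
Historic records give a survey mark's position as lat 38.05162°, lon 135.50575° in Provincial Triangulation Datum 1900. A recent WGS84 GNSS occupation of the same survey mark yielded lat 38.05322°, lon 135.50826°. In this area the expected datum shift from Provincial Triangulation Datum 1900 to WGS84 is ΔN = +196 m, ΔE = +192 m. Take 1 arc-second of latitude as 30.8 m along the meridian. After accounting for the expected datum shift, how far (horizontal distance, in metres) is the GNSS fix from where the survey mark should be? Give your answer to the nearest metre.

Observed coordinate differences: Δφ = +0.00160°, Δλ = +0.00251°.
Converting to metres (1° lat = 110880 m, cos φ = 0.787456): observed ΔN = 177.4 m, observed ΔE = 219.2 m.
Subtracting the expected shift leaves a residual of 177.4 − (196) = -18.6 m north and 219.2 − (192) = 27.2 m east.
Residual distance = √((-18.6)² + 27.2²) = 32.9 m.

33 m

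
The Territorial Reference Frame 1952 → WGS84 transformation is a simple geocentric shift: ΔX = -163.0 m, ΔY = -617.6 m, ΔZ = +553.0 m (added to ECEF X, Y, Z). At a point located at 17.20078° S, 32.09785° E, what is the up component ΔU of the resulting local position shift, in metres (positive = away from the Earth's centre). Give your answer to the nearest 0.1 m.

The local up (radial) axis is (cos φ cos λ, cos φ sin λ, sin φ), giving ΔU = -131.908 − 313.494 − 163.534 = -608.94 m.

ΔU = -608.9 m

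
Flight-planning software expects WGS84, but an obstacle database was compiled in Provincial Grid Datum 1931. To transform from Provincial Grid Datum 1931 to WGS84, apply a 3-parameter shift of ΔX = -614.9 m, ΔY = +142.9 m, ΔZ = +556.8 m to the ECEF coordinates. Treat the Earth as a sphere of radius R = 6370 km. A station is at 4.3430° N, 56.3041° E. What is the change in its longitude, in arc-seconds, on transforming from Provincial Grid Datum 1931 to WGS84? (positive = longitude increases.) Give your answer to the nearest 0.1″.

sin φ = 0.075727, cos φ = 0.997129, sin λ = 0.831994, cos λ = 0.554785.
East component: ΔE = −sin λ·ΔX + cos λ·ΔY = −(0.831994)(-614.9) + (0.554785)(142.9) = 590.87 m.
1° of latitude spans πR/180 = 111177 m; at latitude φ, 1° of longitude spans that × cos φ = 110858.2 m, so Δλ = 590.87 / 110858.2 × 3600 = 19.188″.

Δλ = 19.2″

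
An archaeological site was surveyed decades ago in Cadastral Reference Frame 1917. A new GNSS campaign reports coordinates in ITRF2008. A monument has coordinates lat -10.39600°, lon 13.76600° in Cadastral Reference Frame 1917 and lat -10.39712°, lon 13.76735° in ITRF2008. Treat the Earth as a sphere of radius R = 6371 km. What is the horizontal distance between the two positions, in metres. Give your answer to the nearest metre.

193 m

Δφ = -10.39712° − -10.39600° = -0.00112°; Δλ = 13.76735° − 13.76600° = +0.00135°.
1° along a meridian = πR/180 = 111195 m.
ΔN = Δφ × 111195 = -124.5 m; ΔE = Δλ × 111195 × cos(-10.39600°) = +0.00135 × 111195 × 0.983584 = 147.6 m.
Distance = √(ΔE² + ΔN²) = √(147.6² + (-124.5)²) = 193.2 m.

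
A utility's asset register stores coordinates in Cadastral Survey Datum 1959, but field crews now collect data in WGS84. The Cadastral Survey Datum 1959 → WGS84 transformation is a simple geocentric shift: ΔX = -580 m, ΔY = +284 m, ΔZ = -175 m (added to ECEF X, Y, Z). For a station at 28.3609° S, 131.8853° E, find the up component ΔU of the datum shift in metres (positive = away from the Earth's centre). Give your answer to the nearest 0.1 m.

ΔU = 609.9 m

At φ = -28.3609°, λ = 131.8853°: sin φ = -0.475024, cos φ = 0.879973, sin λ = 0.744483, cos λ = -0.667642.
ΔU = cos φ cos λ·ΔX + cos φ sin λ·ΔY + sin φ·ΔZ = (0.879973)(-0.667642)(-580) + (0.879973)(0.744483)(284) + (-0.475024)(-175) = 609.94 m.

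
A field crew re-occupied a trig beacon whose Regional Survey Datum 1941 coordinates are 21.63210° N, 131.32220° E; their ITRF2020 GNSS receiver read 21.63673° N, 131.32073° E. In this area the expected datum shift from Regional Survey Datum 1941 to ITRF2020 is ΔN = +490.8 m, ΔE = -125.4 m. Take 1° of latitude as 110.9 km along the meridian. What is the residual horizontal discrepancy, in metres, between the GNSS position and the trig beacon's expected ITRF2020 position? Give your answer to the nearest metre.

35 m

Observed coordinate differences: Δφ = +0.00463°, Δλ = -0.00147°.
Converting to metres (1° lat = 110900 m, cos φ = 0.929570): observed ΔN = 513.5 m, observed ΔE = -151.5 m.
Subtracting the expected shift leaves a residual of 513.5 − (490.8) = 22.7 m north and -151.5 − (-125.4) = -26.1 m east.
Residual distance = √(22.7² + (-26.1)²) = 34.6 m.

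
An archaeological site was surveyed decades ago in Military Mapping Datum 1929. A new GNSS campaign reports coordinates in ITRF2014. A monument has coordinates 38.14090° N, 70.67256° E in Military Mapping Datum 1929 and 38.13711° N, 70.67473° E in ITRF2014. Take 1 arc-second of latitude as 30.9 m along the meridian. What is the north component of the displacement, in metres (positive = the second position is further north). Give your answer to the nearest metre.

Δφ = 38.13711° − 38.14090° = -0.00379°; Δλ = 70.67473° − 70.67256° = +0.00217°.
1° of latitude = 3600 × 30.90 = 111240 m.
ΔN = Δφ × 111240 = -421.6 m; ΔE = Δλ × 111240 × cos(38.14090°) = +0.00217 × 111240 × 0.786494 = 189.9 m.

ΔN = -422 m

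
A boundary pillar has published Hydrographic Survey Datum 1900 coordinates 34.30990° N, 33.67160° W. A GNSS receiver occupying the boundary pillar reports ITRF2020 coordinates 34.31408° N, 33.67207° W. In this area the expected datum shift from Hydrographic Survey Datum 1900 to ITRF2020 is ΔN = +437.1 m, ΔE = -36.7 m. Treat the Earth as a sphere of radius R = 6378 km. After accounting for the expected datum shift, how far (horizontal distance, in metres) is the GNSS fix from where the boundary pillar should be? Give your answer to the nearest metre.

Observed coordinate differences: Δφ = +0.00418°, Δλ = -0.00047°.
Converting to metres (1° lat = 111317 m, cos φ = 0.826001): observed ΔN = 465.3 m, observed ΔE = -43.2 m.
Subtracting the expected shift leaves a residual of 465.3 − (437.1) = 28.2 m north and -43.2 − (-36.7) = -6.5 m east.
Residual distance = √(28.2² + (-6.5)²) = 28.9 m.

29 m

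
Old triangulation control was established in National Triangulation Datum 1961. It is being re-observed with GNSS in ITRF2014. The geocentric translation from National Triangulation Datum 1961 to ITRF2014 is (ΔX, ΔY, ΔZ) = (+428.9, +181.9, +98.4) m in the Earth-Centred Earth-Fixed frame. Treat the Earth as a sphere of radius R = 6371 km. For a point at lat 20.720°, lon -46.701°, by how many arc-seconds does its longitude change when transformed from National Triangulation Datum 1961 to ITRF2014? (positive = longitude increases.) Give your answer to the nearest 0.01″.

Δλ = 15.12″

sin φ = 0.353801, cos φ = 0.935321, sin λ = -0.727785, cos λ = 0.685806.
East component: ΔE = −sin λ·ΔX + cos λ·ΔY = −(-0.727785)(428.9) + (0.685806)(181.9) = 436.89 m.
1° of latitude spans πR/180 = 111195 m; at latitude φ, 1° of longitude spans that × cos φ = 104002.9 m, so Δλ = 436.89 / 104002.9 × 3600 = 15.123″.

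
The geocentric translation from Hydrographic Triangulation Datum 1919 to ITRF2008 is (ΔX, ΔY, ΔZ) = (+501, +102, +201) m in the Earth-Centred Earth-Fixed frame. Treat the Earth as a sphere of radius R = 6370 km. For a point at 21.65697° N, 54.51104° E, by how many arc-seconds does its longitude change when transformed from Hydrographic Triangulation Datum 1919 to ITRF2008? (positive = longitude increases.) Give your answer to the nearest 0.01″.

Δλ = -12.15″

sin φ = 0.369049, cos φ = 0.929410, sin λ = 0.814227, cos λ = 0.580546.
East component: ΔE = −sin λ·ΔX + cos λ·ΔY = −(0.814227)(501) + (0.580546)(102) = -348.71 m.
1° of latitude spans πR/180 = 111177 m; at latitude φ, 1° of longitude spans that × cos φ = 103329.5 m, so Δλ = -348.71 / 103329.5 × 3600 = -12.149″.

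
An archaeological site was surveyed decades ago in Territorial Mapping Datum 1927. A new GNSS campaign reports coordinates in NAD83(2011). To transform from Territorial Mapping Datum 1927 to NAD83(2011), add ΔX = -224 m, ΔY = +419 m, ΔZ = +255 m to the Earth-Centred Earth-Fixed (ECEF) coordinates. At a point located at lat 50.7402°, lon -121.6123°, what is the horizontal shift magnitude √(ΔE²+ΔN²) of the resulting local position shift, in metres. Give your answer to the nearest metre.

537 m

The local east axis at (φ, λ) is (−sin λ, cos λ, 0), so ΔE = −sin(-121.6123°)·(-224) + cos(-121.6123°)·419 = -410.39 m.
The local north axis is (−sin φ cos λ, −sin φ sin λ, cos φ), giving ΔN = -90.912 + 276.285 + 161.374 = 346.75 m.
Horizontal magnitude = √(ΔE² + ΔN²) = √((-410.39)² + 346.75²) = 537.26 m.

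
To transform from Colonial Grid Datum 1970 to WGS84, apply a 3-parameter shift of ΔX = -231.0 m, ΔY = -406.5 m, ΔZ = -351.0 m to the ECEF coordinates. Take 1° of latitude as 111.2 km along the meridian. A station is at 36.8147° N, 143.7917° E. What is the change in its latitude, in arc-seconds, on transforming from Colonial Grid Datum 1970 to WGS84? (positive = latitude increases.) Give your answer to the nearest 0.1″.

sin φ = 0.599229, cos φ = 0.800578, sin λ = 0.590723, cos λ = -0.806875.
North component: ΔN = −sin φ cos λ·ΔX − sin φ sin λ·ΔY + cos φ·ΔZ = −(0.599229)(-0.806875)(-231.0) − (0.599229)(0.590723)(-406.5) + (0.800578)(-351.0) = -248.80 m.
1° of latitude spans 111200 m, so Δφ = -248.80 / 111200 × 3600 = -8.055″.

Δφ = -8.1″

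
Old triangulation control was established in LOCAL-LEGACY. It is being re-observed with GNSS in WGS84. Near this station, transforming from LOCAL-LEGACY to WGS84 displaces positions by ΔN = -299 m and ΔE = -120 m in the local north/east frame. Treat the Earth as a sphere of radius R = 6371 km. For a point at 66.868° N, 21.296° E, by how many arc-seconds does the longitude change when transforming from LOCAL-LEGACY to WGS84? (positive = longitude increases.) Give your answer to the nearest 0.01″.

At latitude 66.868°, cos φ = 0.392851.
One radian of longitude at latitude φ spans R cos φ, so Δλ = ΔE / (R cos φ) = -120.0 / (6371000 × 0.392851) = -4.7945e-05 rad = -9.889″.

Δλ = -9.89″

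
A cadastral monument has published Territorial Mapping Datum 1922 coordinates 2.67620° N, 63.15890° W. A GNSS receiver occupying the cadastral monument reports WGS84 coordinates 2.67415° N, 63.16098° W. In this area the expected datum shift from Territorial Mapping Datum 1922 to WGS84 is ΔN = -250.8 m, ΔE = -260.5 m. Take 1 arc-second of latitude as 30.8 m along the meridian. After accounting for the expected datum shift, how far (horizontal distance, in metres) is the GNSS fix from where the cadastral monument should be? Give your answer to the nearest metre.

38 m

Observed coordinate differences: Δφ = -0.00205°, Δλ = -0.00208°.
Converting to metres (1° lat = 110880 m, cos φ = 0.998909): observed ΔN = -227.3 m, observed ΔE = -230.4 m.
Subtracting the expected shift leaves a residual of -227.3 − (-250.8) = 23.5 m north and -230.4 − (-260.5) = 30.1 m east.
Residual distance = √(23.5² + 30.1²) = 38.2 m.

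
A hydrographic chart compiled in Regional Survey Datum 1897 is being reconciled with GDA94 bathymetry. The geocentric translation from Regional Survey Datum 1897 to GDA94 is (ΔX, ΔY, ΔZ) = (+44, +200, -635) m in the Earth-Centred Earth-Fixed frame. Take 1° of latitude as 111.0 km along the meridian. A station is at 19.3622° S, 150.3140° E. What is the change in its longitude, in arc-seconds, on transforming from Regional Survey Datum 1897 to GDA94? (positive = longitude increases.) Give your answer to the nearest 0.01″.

sin φ = -0.331539, cos φ = 0.943442, sin λ = 0.495246, cos λ = -0.868753.
East component: ΔE = −sin λ·ΔX + cos λ·ΔY = −(0.495246)(44) + (-0.868753)(200) = -195.54 m.
1° of latitude spans 111000 m; at latitude φ, 1° of longitude spans that × cos φ = 104722.0 m, so Δλ = -195.54 / 104722.0 × 3600 = -6.722″.

Δλ = -6.72″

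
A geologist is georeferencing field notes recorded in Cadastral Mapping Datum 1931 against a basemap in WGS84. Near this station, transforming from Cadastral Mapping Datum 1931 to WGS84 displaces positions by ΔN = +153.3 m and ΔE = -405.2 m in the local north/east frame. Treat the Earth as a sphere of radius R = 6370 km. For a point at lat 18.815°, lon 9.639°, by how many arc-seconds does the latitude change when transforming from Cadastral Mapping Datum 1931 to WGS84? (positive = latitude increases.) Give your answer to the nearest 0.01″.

On a sphere of radius R, 1 rad of latitude = R, so Δφ = ΔN / R = 153.3 / 6370000 = 2.4066e-05 rad = 4.964″.

Δφ = 4.96″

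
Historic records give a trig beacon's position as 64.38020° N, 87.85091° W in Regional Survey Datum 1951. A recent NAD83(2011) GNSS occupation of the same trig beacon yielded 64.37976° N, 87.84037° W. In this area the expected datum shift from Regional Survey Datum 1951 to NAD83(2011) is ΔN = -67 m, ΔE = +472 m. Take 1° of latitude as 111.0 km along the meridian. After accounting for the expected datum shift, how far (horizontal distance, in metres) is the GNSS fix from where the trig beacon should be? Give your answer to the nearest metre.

Observed coordinate differences: Δφ = -0.00044°, Δλ = +0.01054°.
Converting to metres (1° lat = 111000 m, cos φ = 0.432397): observed ΔN = -48.8 m, observed ΔE = 505.9 m.
Subtracting the expected shift leaves a residual of -48.8 − (-67) = 18.2 m north and 505.9 − (472) = 33.9 m east.
Residual distance = √(18.2² + 33.9²) = 38.4 m.

38 m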